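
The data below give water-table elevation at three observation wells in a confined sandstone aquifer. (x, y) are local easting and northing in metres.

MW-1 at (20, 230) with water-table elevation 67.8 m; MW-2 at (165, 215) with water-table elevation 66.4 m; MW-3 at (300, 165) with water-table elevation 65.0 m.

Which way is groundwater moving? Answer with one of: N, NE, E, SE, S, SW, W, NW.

E

With h = a·x + b·y + c and MW-1 as origin, the differences give:
  145·a + (-15)·b = -1.4
  280·a + (-65)·b = -2.8
Eliminate b (×(-65) and ×(-15), subtract): -5225·a = 49.00 → a = ∂h/∂x = -0.009378
Back-substitute: b = ∂h/∂y = +0.002679.
Flow = −∇h = (+0.009378 east, -0.002679 north), which points east.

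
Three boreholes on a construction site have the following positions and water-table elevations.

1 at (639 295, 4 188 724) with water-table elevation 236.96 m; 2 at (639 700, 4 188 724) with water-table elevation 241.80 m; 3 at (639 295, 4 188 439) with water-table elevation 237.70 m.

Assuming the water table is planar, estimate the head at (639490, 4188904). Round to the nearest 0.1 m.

238.8 m

∂h/∂x = (241.80 − 236.96) / (639700 − 639295) = +0.01195
∂h/∂y = (237.70 − 236.96) / (4188439 − 4188724) = -0.002596
h(639490, 4188904) = 236.96 + (+0.01195)·(195) + (-0.002596)·(180) = 236.96 +2.330 -0.467 = 238.823 m.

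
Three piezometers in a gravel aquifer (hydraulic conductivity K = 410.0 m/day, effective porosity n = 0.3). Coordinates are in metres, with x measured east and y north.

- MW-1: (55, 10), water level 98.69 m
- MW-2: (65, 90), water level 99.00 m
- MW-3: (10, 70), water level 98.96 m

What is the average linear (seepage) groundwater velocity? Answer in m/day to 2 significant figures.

5.5 m/day

With h = a·x + b·y + c and MW-1 as origin, the differences give:
  10·a + 80·b = +0.31
  (-45)·a + 60·b = +0.27
Eliminate b (×60 and ×80, subtract): 4200·a = -3.000 → a = ∂h/∂x = -0.0007143
Back-substitute: b = ∂h/∂y = +0.003964.
|∇h| = √(-0.0007143² + 0.003964²) = 0.004028
Seepage velocity v = K·i/n = 410.0 × 0.004028 / 0.3 = 5.505 m/day.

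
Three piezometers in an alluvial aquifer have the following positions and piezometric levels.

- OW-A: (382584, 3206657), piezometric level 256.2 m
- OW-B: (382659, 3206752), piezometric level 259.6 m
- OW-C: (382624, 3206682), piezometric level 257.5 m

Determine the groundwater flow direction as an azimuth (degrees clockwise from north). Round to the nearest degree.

Taking OW-A as reference: OW-B−OW-A = (75, 95, +3.4); OW-C−OW-A = (40, 25, +1.3).
Solve a·Δx + b·Δy = Δh: det = 75·25 − 40·95 = -1925.
∂h/∂x = [(+3.4)·25 − (+1.3)·95] / -1925 = +0.02000
∂h/∂y = [75·(+1.3) − 40·(+3.4)] / -1925 = +0.02000
Flow direction (−∇h) has components (-0.02000 E, -0.02000 N).
Azimuth = atan2(E, N) = atan2(-0.02000, -0.02000) = 225.0° ≈ 225°.

225°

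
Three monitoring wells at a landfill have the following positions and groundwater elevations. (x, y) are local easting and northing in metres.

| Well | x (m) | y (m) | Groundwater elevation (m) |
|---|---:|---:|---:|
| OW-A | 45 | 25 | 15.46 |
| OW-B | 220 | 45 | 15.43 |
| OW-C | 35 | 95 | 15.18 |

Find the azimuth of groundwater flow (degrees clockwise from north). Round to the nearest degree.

356°

Three-point gradient (reference OW-A): Δ to OW-B = (175, 20, -0.03), Δ to OW-C = (-10, 70, -0.28).
∂h/∂x = +0.0002811, ∂h/∂y = -0.003960 (det = 12450).
Flow direction (−∇h) has components (-0.0002811 E, +0.003960 N).
Azimuth = atan2(E, N) = atan2(-0.0002811, +0.003960) = 355.9° ≈ 356°.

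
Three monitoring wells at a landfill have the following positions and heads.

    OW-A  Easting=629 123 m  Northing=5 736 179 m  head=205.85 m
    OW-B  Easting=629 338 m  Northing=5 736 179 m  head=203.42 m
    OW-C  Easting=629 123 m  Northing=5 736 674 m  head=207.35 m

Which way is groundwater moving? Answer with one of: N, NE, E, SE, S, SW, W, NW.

∂h/∂x = (203.42 − 205.85) / (629338 − 629123) = -0.01130
∂h/∂y = (207.35 − 205.85) / (5736674 − 5736179) = +0.003030
Flow = −∇h = (+0.01130 east, -0.003030 north), which points east.

E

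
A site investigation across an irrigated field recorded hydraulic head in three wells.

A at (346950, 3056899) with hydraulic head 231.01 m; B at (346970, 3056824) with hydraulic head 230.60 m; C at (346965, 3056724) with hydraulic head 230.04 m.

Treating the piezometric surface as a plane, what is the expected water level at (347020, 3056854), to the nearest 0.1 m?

Taking A as reference: B−A = (20, -75, -0.41); C−A = (15, -175, -0.97).
Determinant of the coordinate differences = 20·(-175) − 15·(-75) = -2375.
∂h/∂x = [(-0.41)·(-175) − (-0.97)·(-75)] / -2375 = +0.0004211
∂h/∂y = [20·(-0.97) − 15·(-0.41)] / -2375 = +0.005579
h(347020, 3056854) = 231.01 + (+0.0004211)·(70) + (+0.005579)·(-45) = 231.01 +0.029 -0.251 = 230.788 m.

230.8 m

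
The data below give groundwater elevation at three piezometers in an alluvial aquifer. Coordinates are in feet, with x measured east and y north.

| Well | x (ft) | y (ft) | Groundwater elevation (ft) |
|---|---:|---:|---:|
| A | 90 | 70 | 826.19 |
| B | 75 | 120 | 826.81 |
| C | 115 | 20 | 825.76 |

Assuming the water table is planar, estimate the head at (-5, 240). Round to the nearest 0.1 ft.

With h = a·x + b·y + c and A as origin, the differences give:
  (-15)·a + 50·b = +0.62
  25·a + (-50)·b = -0.43
Eliminate b (×(-50) and ×50, subtract): -500·a = -9.500 → a = ∂h/∂x = +0.01900
Back-substitute: b = ∂h/∂y = +0.01810.
h(-5, 240) = 826.19 + (+0.01900)·(-95) + (+0.01810)·(170) = 826.19 -1.805 +3.077 = 827.462 ft.

827.5 ft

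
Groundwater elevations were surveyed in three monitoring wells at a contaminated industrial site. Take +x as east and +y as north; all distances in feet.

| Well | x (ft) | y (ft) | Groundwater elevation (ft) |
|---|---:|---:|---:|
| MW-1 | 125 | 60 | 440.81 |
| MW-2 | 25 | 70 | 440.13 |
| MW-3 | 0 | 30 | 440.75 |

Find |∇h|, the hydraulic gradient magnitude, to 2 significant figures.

0.019

Taking MW-1 as reference: MW-2−MW-1 = (-100, 10, -0.68); MW-3−MW-1 = (-125, -30, -0.06).
Determinant of the coordinate differences = (-100)·(-30) − (-125)·10 = 4250.
∂h/∂x = [(-0.68)·(-30) − (-0.06)·10] / 4250 = +0.004941
∂h/∂y = [(-100)·(-0.06) − (-125)·(-0.68)] / 4250 = -0.01859
|∇h| = √(0.004941² + -0.01859²) = 0.01924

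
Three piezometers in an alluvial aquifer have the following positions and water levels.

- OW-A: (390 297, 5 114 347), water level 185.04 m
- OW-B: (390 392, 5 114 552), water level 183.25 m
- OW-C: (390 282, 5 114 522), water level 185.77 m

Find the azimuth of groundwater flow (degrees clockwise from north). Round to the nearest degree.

095°

Differences from OW-A: to OW-B (Δx, Δy, Δh) = (95, 205, -1.79); to OW-C = (-15, 175, +0.73).
Solve a·Δx + b·Δy = Δh: det = 95·175 − (-15)·205 = 19700.
∂h/∂x = [(-1.79)·175 − (+0.73)·205] / 19700 = -0.02350
∂h/∂y = [95·(+0.73) − (-15)·(-1.79)] / 19700 = +0.002157
Flow direction (−∇h) has components (+0.02350 E, -0.002157 N).
Azimuth = atan2(E, N) = atan2(+0.02350, -0.002157) = 95.2° ≈ 095°.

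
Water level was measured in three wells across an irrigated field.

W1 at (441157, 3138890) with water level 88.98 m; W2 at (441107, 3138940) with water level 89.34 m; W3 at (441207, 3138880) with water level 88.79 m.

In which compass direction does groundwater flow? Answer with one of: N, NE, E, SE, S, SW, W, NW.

With h = a·x + b·y + c and W1 as origin, the differences give:
  (-50)·a + 50·b = +0.36
  50·a + (-10)·b = -0.19
Eliminate b (×(-10) and ×50, subtract): -2000·a = 5.900 → a = ∂h/∂x = -0.002950
Back-substitute: b = ∂h/∂y = +0.004250.
Flow = −∇h = (+0.002950 east, -0.004250 north), which points southeast.

SE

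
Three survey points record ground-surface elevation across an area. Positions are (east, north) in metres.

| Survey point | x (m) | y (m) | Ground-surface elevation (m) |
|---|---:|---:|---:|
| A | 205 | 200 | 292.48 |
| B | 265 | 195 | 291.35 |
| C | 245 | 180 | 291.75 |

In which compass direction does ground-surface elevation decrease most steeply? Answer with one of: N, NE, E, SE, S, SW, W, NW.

Differences from A: to B (Δx, Δy, Δh) = (60, -5, -1.13); to C = (40, -20, -0.73).
Solve a·Δx + b·Δy = Δz: det = 60·(-20) − 40·(-5) = -1000.
∂z/∂x = [(-1.13)·(-20) − (-0.73)·(-5)] / -1000 = -0.01895
∂z/∂y = [60·(-0.73) − 40·(-1.13)] / -1000 = -0.001400
Steepest decrease is along −∇f = (+0.01895 E, +0.001400 N) → east.

E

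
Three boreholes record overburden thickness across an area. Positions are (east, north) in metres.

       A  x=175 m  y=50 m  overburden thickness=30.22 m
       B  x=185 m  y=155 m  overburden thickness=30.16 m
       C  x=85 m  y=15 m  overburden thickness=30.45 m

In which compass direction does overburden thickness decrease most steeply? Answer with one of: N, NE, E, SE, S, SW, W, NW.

Differences from A: to B (Δx, Δy, Δh) = (10, 105, -0.06); to C = (-90, -35, +0.23).
Determinant of the coordinate differences = 10·(-35) − (-90)·105 = 9100.
∂d/∂x = [(-0.06)·(-35) − (+0.23)·105] / 9100 = -0.002423
∂d/∂y = [10·(+0.23) − (-90)·(-0.06)] / 9100 = -0.0003407
Steepest decrease is along −∇f = (+0.002423 E, +0.0003407 N) → east.

E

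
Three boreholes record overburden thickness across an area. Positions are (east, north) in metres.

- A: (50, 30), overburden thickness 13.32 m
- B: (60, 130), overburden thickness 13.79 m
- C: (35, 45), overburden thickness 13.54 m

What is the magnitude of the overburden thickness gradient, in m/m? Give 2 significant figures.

0.011 m/m

Differences from A: to B (Δx, Δy, Δh) = (10, 100, +0.47); to C = (-15, 15, +0.22).
Determinant of the coordinate differences = 10·15 − (-15)·100 = 1650.
∂d/∂x = [(+0.47)·15 − (+0.22)·100] / 1650 = -0.009061
∂d/∂y = [10·(+0.22) − (-15)·(+0.47)] / 1650 = +0.005606
|∇f| = √(-0.009061² + 0.005606²) = 0.01065 m/m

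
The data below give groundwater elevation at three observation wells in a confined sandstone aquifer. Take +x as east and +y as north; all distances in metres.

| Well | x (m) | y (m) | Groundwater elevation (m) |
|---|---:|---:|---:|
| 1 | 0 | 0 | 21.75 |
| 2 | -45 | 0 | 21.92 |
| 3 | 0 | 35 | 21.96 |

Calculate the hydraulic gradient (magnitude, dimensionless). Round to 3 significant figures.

∂h/∂x = (21.92 − 21.75) / (-45 − 0) = -0.003778
∂h/∂y = (21.96 − 21.75) / (35 − 0) = +0.006000
|∇h| = √(-0.003778² + 0.006000²) = 0.00709

0.00709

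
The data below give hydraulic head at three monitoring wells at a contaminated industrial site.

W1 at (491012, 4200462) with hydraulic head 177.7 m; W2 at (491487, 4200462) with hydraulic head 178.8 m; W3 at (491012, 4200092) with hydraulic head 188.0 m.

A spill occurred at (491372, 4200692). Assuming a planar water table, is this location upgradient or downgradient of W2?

∂h/∂x = (178.8 − 177.7) / (491487 − 491012) = +0.002316
∂h/∂y = (188.0 − 177.7) / (4200092 − 4200462) = -0.02784
Head at (491372, 4200692) = 177.7 + (+0.002316)·(360) + (-0.02784)·(230) = 172.13 m.
That is lower than the 178.8 m at W2, so the point is downgradient.

downgradient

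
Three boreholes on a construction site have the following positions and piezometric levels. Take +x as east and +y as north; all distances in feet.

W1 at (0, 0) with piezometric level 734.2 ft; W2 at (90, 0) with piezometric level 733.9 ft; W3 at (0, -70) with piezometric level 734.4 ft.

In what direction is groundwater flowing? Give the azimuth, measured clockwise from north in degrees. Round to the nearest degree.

∂h/∂x = (733.9 − 734.2) / (90 − 0) = -0.003333
∂h/∂y = (734.4 − 734.2) / (-70 − 0) = -0.002857
Flow direction (−∇h) has components (+0.003333 E, +0.002857 N).
Azimuth = atan2(E, N) = atan2(+0.003333, +0.002857) = 49.4° ≈ 049°.

049°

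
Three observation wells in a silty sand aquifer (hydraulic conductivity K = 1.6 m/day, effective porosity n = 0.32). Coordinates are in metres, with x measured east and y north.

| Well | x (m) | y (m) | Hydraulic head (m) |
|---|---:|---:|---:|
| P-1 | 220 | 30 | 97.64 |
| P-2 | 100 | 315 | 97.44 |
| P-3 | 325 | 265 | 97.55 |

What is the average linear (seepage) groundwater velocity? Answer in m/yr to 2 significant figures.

1.2 m/yr

Three-point gradient (reference P-1): Δ to P-2 = (-120, 285, -0.20), Δ to P-3 = (105, 235, -0.09).
∂h/∂x = +0.0003673, ∂h/∂y = -0.0005471 (det = -58125).
|∇h| = √(0.0003673² + -0.0005471²) = 0.000659
Seepage velocity v = K·i/n = 1.6 × 0.000659 / 0.32 = 0.003295 m/day = 1.203 m/yr.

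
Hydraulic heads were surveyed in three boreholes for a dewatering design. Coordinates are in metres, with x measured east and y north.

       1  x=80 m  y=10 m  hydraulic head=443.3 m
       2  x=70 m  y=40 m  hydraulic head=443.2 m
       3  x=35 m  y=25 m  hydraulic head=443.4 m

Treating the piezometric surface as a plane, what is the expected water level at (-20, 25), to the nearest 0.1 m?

443.6 m

Taking 1 as reference: 2−1 = (-10, 30, -0.1); 3−1 = (-45, 15, +0.1).
Solve a·Δx + b·Δy = Δh: det = (-10)·15 − (-45)·30 = 1200.
∂h/∂x = [(-0.1)·15 − (+0.1)·30] / 1200 = -0.003750
∂h/∂y = [(-10)·(+0.1) − (-45)·(-0.1)] / 1200 = -0.004583
h(-20, 25) = 443.3 + (-0.003750)·(-100) + (-0.004583)·(15) = 443.3 +0.375 -0.069 = 443.606 m.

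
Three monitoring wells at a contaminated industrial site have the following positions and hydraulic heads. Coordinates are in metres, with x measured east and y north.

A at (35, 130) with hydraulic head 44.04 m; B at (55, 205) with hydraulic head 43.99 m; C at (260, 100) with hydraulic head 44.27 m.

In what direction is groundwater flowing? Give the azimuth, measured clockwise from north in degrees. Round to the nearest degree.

Taking A as reference: B−A = (20, 75, -0.05); C−A = (225, -30, +0.23).
Solve a·Δx + b·Δy = Δh: det = 20·(-30) − 225·75 = -17475.
∂h/∂x = [(-0.05)·(-30) − (+0.23)·75] / -17475 = +0.0009013
∂h/∂y = [20·(+0.23) − 225·(-0.05)] / -17475 = -0.0009070
Flow direction (−∇h) has components (-0.0009013 E, +0.0009070 N).
Azimuth = atan2(E, N) = atan2(-0.0009013, +0.0009070) = 315.2° ≈ 315°.

315°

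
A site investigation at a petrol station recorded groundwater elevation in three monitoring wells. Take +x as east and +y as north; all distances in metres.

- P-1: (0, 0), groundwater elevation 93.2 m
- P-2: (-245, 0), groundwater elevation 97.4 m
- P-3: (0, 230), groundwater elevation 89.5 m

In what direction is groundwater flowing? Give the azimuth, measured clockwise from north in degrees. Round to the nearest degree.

047°

∂h/∂x = (97.4 − 93.2) / (-245 − 0) = -0.01714
∂h/∂y = (89.5 − 93.2) / (230 − 0) = -0.01609
Flow direction (−∇h) has components (+0.01714 E, +0.01609 N).
Azimuth = atan2(E, N) = atan2(+0.01714, +0.01609) = 46.8° ≈ 047°.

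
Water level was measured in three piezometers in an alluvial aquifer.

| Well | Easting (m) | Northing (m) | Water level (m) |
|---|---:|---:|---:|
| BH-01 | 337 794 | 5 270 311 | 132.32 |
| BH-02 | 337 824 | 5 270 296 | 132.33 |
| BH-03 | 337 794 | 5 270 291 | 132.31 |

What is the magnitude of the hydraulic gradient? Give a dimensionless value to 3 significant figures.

Taking BH-01 as reference: BH-02−BH-01 = (30, -15, +0.01); BH-03−BH-01 = (0, -20, -0.01).
Determinant of the coordinate differences = 30·(-20) − 0·(-15) = -600.
∂h/∂x = [(+0.01)·(-20) − (-0.01)·(-15)] / -600 = +0.0005833
∂h/∂y = [30·(-0.01) − 0·(+0.01)] / -600 = +0.0005000
|∇h| = √(0.0005833² + 0.0005000²) = 0.0007683

0.000768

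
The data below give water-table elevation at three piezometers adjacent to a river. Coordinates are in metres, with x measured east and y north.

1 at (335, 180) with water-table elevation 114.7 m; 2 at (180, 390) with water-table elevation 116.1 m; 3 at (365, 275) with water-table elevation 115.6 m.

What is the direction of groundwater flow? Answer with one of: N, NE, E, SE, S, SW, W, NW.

S

Differences from 1: to 2 (Δx, Δy, Δh) = (-155, 210, +1.4); to 3 = (30, 95, +0.9).
Solve a·Δx + b·Δy = Δh: det = (-155)·95 − 30·210 = -21025.
∂h/∂x = [(+1.4)·95 − (+0.9)·210] / -21025 = +0.002663
∂h/∂y = [(-155)·(+0.9) − 30·(+1.4)] / -21025 = +0.008633
Flow = −∇h = (-0.002663 east, -0.008633 north), which points south.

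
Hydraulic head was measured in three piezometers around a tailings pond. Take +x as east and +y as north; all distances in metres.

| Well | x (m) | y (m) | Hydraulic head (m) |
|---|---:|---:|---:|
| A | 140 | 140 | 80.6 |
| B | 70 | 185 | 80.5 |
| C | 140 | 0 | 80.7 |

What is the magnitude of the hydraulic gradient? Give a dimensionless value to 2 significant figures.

0.0012

Taking A as reference: B−A = (-70, 45, -0.1); C−A = (0, -140, +0.1).
Solve a·Δx + b·Δy = Δh: det = (-70)·(-140) − 0·45 = 9800.
∂h/∂x = [(-0.1)·(-140) − (+0.1)·45] / 9800 = +0.0009694
∂h/∂y = [(-70)·(+0.1) − 0·(-0.1)] / 9800 = -0.0007143
|∇h| = √(0.0009694² + -0.0007143²) = 0.001204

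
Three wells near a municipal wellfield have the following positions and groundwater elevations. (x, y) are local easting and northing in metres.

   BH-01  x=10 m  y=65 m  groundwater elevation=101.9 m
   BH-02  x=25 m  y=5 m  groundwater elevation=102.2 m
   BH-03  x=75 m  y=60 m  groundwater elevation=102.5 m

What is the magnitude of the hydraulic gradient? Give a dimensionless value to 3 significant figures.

0.00943

Three-point gradient (reference BH-01): Δ to BH-02 = (15, -60, +0.3), Δ to BH-03 = (65, -5, +0.6).
∂h/∂x = +0.009020, ∂h/∂y = -0.002745 (det = 3825).
|∇h| = √(0.009020² + -0.002745²) = 0.009428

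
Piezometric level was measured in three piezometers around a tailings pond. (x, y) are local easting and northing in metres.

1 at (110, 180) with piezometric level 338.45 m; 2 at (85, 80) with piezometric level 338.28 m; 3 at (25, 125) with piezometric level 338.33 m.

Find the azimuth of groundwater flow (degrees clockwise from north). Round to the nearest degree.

Taking 1 as reference: 2−1 = (-25, -100, -0.17); 3−1 = (-85, -55, -0.12).
Solve a·Δx + b·Δy = Δh: det = (-25)·(-55) − (-85)·(-100) = -7125.
∂h/∂x = [(-0.17)·(-55) − (-0.12)·(-100)] / -7125 = +0.0003719
∂h/∂y = [(-25)·(-0.12) − (-85)·(-0.17)] / -7125 = +0.001607
Flow direction (−∇h) has components (-0.0003719 E, -0.001607 N).
Azimuth = atan2(E, N) = atan2(-0.0003719, -0.001607) = 193.0° ≈ 193°.

193°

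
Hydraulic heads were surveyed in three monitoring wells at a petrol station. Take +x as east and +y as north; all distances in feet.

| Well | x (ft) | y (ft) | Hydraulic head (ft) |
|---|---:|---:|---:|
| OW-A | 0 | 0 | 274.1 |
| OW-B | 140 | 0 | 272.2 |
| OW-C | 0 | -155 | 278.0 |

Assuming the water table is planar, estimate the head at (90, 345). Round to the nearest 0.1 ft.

∂h/∂x = (272.2 − 274.1) / (140 − 0) = -0.01357
∂h/∂y = (278.0 − 274.1) / (-155 − 0) = -0.02516
h(90, 345) = 274.1 + (-0.01357)·(90) + (-0.02516)·(345) = 274.1 -1.221 -8.681 = 264.198 ft.

264.2 ft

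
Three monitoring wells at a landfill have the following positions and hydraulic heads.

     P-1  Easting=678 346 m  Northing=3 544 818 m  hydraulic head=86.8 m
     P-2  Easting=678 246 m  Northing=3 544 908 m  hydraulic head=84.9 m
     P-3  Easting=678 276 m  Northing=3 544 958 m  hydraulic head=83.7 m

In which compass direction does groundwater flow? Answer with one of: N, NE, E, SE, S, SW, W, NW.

N

Taking P-1 as reference: P-2−P-1 = (-100, 90, -1.9); P-3−P-1 = (-70, 140, -3.1).
Determinant of the coordinate differences = (-100)·140 − (-70)·90 = -7700.
∂h/∂x = [(-1.9)·140 − (-3.1)·90] / -7700 = -0.001688
∂h/∂y = [(-100)·(-3.1) − (-70)·(-1.9)] / -7700 = -0.02299
Flow = −∇h = (+0.001688 east, +0.02299 north), which points north.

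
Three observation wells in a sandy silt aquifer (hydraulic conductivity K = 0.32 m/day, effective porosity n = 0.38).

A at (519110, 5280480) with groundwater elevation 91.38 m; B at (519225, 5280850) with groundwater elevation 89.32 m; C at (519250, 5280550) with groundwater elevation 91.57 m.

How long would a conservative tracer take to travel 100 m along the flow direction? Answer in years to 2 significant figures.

Differences from A: to B (Δx, Δy, Δh) = (115, 370, -2.06); to C = (140, 70, +0.19).
Solve a·Δx + b·Δy = Δh: det = 115·70 − 140·370 = -43750.
∂h/∂x = [(-2.06)·70 − (+0.19)·370] / -43750 = +0.004903
∂h/∂y = [115·(+0.19) − 140·(-2.06)] / -43750 = -0.007091
|∇h| = √(0.004903² + -0.007091²) = 0.008621
Seepage velocity v = K·i/n = 0.32 × 0.008621 / 0.38 = 0.00726 m/day.
t = 100 / 0.00726 = 1.377e+04 days = 37.7 years.

38 years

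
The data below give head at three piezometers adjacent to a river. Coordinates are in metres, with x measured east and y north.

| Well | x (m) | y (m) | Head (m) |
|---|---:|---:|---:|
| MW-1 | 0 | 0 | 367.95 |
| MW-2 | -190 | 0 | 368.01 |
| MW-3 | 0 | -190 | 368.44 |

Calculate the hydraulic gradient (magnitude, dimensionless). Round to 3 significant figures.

∂h/∂x = (368.01 − 367.95) / (-190 − 0) = -0.0003158
∂h/∂y = (368.44 − 367.95) / (-190 − 0) = -0.002579
|∇h| = √(-0.0003158² + -0.002579²) = 0.002598

0.00260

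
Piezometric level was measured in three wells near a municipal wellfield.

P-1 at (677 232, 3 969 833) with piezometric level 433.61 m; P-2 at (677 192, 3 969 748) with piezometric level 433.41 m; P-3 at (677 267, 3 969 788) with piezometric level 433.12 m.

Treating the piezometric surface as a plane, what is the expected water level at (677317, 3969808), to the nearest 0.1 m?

432.9 m

Three-point gradient (reference P-1): Δ to P-2 = (-40, -85, -0.20), Δ to P-3 = (35, -45, -0.49).
∂h/∂x = -0.006838, ∂h/∂y = +0.005571 (det = 4775).
h(677317, 3969808) = 433.61 + (-0.006838)·(85) + (+0.005571)·(-25) = 433.61 -0.581 -0.139 = 432.890 m.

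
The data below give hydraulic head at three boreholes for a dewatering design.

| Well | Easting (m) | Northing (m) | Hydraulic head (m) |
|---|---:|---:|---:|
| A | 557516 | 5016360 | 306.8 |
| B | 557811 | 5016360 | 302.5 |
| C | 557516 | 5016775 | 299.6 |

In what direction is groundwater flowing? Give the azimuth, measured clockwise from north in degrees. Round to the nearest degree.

040°

∂h/∂x = (302.5 − 306.8) / (557811 − 557516) = -0.01458
∂h/∂y = (299.6 − 306.8) / (5016775 − 5016360) = -0.01735
Flow direction (−∇h) has components (+0.01458 E, +0.01735 N).
Azimuth = atan2(E, N) = atan2(+0.01458, +0.01735) = 40.0° ≈ 040°.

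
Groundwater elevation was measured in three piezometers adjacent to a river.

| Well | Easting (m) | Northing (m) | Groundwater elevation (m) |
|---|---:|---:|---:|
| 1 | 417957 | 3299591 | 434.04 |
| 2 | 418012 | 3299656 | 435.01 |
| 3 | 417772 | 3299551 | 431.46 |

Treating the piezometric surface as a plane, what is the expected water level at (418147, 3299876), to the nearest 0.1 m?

437.6 m

With h = a·x + b·y + c and 1 as origin, the differences give:
  55·a + 65·b = +0.97
  (-185)·a + (-40)·b = -2.58
Eliminate b (×(-40) and ×65, subtract): 9825·a = 128.900 → a = ∂h/∂x = +0.01312
Back-substitute: b = ∂h/∂y = +0.003822.
h(418147, 3299876) = 434.04 + (+0.01312)·(190) + (+0.003822)·(285) = 434.04 +2.493 +1.089 = 437.622 m.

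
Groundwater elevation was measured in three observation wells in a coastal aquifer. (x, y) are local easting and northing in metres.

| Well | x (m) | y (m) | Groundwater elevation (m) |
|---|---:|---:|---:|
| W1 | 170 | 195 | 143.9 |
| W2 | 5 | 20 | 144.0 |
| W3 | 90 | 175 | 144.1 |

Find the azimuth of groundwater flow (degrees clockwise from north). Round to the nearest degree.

127°

With h = a·x + b·y + c and W1 as origin, the differences give:
  (-165)·a + (-175)·b = +0.1
  (-80)·a + (-20)·b = +0.2
Eliminate b (×(-20) and ×(-175), subtract): -10700·a = 33.00 → a = ∂h/∂x = -0.003084
Back-substitute: b = ∂h/∂y = +0.002336.
Flow direction (−∇h) has components (+0.003084 E, -0.002336 N).
Azimuth = atan2(E, N) = atan2(+0.003084, -0.002336) = 127.1° ≈ 127°.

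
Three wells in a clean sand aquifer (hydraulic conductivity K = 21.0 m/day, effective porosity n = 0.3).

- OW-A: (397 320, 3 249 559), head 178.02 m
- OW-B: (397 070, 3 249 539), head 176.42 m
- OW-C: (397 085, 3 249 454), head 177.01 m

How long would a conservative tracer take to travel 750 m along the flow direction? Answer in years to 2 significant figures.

3.3 years

Differences from OW-A: to OW-B (Δx, Δy, Δh) = (-250, -20, -1.60); to OW-C = (-235, -105, -1.01).
Solve a·Δx + b·Δy = Δh: det = (-250)·(-105) − (-235)·(-20) = 21550.
∂h/∂x = [(-1.60)·(-105) − (-1.01)·(-20)] / 21550 = +0.006858
∂h/∂y = [(-250)·(-1.01) − (-235)·(-1.60)] / 21550 = -0.005731
|∇h| = √(0.006858² + -0.005731²) = 0.008937
Seepage velocity v = K·i/n = 21.0 × 0.008937 / 0.3 = 0.6256 m/day.
t = 750 / 0.6256 = 1199 days = 3.28 years.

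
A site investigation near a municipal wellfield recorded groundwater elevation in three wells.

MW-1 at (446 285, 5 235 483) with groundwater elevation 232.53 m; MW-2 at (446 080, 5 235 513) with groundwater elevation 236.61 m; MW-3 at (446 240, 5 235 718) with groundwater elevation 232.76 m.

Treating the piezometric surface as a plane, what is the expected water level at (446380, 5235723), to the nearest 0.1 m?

Differences from MW-1: to MW-2 (Δx, Δy, Δh) = (-205, 30, +4.08); to MW-3 = (-45, 235, +0.23).
Determinant of the coordinate differences = (-205)·235 − (-45)·30 = -46825.
∂h/∂x = [(+4.08)·235 − (+0.23)·30] / -46825 = -0.02033
∂h/∂y = [(-205)·(+0.23) − (-45)·(+4.08)] / -46825 = -0.002914
h(446380, 5235723) = 232.53 + (-0.02033)·(95) + (-0.002914)·(240) = 232.53 -1.931 -0.699 = 229.899 m.

229.9 m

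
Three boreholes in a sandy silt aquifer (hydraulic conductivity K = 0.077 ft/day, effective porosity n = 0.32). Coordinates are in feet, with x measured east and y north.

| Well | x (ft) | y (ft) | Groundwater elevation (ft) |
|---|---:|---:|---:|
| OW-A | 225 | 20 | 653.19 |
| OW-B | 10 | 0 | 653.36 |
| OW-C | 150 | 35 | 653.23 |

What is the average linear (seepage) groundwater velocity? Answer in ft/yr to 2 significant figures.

0.099 ft/yr

Three-point gradient (reference OW-A): Δ to OW-B = (-215, -20, +0.17), Δ to OW-C = (-75, 15, +0.04).
∂h/∂x = -0.0007090, ∂h/∂y = -0.0008783 (det = -4725).
|∇h| = √(-0.0007090² + -0.0008783²) = 0.001129
Seepage velocity v = K·i/n = 0.077 × 0.001129 / 0.32 = 0.0002717 ft/day = 0.09924 ft/yr.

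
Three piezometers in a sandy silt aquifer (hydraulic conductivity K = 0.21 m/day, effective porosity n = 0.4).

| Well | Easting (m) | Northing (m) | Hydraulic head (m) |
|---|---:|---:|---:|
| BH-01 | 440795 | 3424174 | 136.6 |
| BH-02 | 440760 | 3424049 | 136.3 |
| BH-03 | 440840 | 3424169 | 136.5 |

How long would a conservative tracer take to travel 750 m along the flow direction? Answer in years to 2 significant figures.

1100 years

Differences from BH-01: to BH-02 (Δx, Δy, Δh) = (-35, -125, -0.3); to BH-03 = (45, -5, -0.1).
Determinant of the coordinate differences = (-35)·(-5) − 45·(-125) = 5800.
∂h/∂x = [(-0.3)·(-5) − (-0.1)·(-125)] / 5800 = -0.001897
∂h/∂y = [(-35)·(-0.1) − 45·(-0.3)] / 5800 = +0.002931
|∇h| = √(-0.001897² + 0.002931²) = 0.003491
Seepage velocity v = K·i/n = 0.21 × 0.003491 / 0.4 = 0.001833 m/day.
t = 750 / 0.001833 = 4.092e+05 days = 1.12e+03 years.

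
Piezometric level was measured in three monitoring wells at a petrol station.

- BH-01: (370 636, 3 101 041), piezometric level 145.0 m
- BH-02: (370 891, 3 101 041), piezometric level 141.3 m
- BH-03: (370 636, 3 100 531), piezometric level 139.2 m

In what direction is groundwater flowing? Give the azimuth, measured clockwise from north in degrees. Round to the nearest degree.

∂h/∂x = (141.3 − 145.0) / (370891 − 370636) = -0.01451
∂h/∂y = (139.2 − 145.0) / (3100531 − 3101041) = +0.01137
Flow direction (−∇h) has components (+0.01451 E, -0.01137 N).
Azimuth = atan2(E, N) = atan2(+0.01451, -0.01137) = 128.1° ≈ 128°.

128°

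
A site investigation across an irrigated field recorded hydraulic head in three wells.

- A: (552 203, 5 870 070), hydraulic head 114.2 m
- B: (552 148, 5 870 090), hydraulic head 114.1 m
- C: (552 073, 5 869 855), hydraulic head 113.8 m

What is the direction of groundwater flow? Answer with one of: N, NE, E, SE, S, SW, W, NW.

Differences from A: to B (Δx, Δy, Δh) = (-55, 20, -0.1); to C = (-130, -215, -0.4).
Determinant of the coordinate differences = (-55)·(-215) − (-130)·20 = 14425.
∂h/∂x = [(-0.1)·(-215) − (-0.4)·20] / 14425 = +0.002045
∂h/∂y = [(-55)·(-0.4) − (-130)·(-0.1)] / 14425 = +0.0006239
Flow = −∇h = (-0.002045 east, -0.0006239 north), which points west.

W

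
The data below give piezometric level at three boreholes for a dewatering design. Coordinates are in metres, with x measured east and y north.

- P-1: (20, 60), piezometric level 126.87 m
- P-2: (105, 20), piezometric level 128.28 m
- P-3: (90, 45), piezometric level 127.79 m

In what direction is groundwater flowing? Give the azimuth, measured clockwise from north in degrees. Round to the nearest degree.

With h = a·x + b·y + c and P-1 as origin, the differences give:
  85·a + (-40)·b = +1.41
  70·a + (-15)·b = +0.92
Eliminate b (×(-15) and ×(-40), subtract): 1525·a = 15.650 → a = ∂h/∂x = +0.01026
Back-substitute: b = ∂h/∂y = -0.01344.
Flow direction (−∇h) has components (-0.01026 E, +0.01344 N).
Azimuth = atan2(E, N) = atan2(-0.01026, +0.01344) = 322.6° ≈ 323°.

323°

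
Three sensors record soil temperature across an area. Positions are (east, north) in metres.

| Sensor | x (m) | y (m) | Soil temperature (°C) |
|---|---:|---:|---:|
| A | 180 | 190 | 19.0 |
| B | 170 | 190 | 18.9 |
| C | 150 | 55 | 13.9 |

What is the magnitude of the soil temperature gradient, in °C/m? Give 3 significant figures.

0.0369 °C/m

Taking A as reference: B−A = (-10, 0, -0.1); C−A = (-30, -135, -5.1).
Determinant of the coordinate differences = (-10)·(-135) − (-30)·0 = 1350.
∂T/∂x = [(-0.1)·(-135) − (-5.1)·0] / 1350 = +0.01000
∂T/∂y = [(-10)·(-5.1) − (-30)·(-0.1)] / 1350 = +0.03556
|∇f| = √(0.01000² + 0.03556²) = 0.03694 °C/m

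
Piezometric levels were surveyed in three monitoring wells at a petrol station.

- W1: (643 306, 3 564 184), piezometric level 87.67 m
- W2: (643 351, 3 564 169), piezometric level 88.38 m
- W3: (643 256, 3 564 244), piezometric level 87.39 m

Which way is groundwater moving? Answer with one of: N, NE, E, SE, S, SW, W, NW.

Differences from W1: to W2 (Δx, Δy, Δh) = (45, -15, +0.71); to W3 = (-50, 60, -0.28).
Determinant of the coordinate differences = 45·60 − (-50)·(-15) = 1950.
∂h/∂x = [(+0.71)·60 − (-0.28)·(-15)] / 1950 = +0.01969
∂h/∂y = [45·(-0.28) − (-50)·(+0.71)] / 1950 = +0.01174
Flow = −∇h = (-0.01969 east, -0.01174 north), which points southwest.

SW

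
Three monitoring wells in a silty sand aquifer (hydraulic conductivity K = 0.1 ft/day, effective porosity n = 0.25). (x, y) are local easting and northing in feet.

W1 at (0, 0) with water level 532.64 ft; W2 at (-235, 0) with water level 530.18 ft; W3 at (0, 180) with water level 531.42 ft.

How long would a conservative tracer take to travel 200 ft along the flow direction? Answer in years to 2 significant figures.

∂h/∂x = (530.18 − 532.64) / (-235 − 0) = +0.01047
∂h/∂y = (531.42 − 532.64) / (180 − 0) = -0.006778
|∇h| = √(0.01047² + -0.006778²) = 0.01247
Seepage velocity v = K·i/n = 0.1 × 0.01247 / 0.25 = 0.004988 ft/day.
t = 200 / 0.004988 = 4.01e+04 days = 110 years.

110 years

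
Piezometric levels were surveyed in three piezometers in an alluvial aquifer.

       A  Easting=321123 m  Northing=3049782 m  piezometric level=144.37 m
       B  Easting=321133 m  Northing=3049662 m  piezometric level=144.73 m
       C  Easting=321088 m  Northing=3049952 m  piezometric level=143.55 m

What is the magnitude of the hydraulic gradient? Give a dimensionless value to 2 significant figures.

0.015

Differences from A: to B (Δx, Δy, Δh) = (10, -120, +0.36); to C = (-35, 170, -0.82).
Determinant of the coordinate differences = 10·170 − (-35)·(-120) = -2500.
∂h/∂x = [(+0.36)·170 − (-0.82)·(-120)] / -2500 = +0.01488
∂h/∂y = [10·(-0.82) − (-35)·(+0.36)] / -2500 = -0.001760
|∇h| = √(0.01488² + -0.001760²) = 0.01498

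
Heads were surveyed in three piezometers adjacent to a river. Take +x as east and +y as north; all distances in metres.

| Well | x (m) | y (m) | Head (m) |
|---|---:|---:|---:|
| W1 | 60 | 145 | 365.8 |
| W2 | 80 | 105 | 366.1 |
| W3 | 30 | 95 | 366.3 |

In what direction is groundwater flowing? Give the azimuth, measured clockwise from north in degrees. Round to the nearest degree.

Taking W1 as reference: W2−W1 = (20, -40, +0.3); W3−W1 = (-30, -50, +0.5).
Solve a·Δx + b·Δy = Δh: det = 20·(-50) − (-30)·(-40) = -2200.
∂h/∂x = [(+0.3)·(-50) − (+0.5)·(-40)] / -2200 = -0.002273
∂h/∂y = [20·(+0.5) − (-30)·(+0.3)] / -2200 = -0.008636
Flow direction (−∇h) has components (+0.002273 E, +0.008636 N).
Azimuth = atan2(E, N) = atan2(+0.002273, +0.008636) = 14.7° ≈ 015°.

015°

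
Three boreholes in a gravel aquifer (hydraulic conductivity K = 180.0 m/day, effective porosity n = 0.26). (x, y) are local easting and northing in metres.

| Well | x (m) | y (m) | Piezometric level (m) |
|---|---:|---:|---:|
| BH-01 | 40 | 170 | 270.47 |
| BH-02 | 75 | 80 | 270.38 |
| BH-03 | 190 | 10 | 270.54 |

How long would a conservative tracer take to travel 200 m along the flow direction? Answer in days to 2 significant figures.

87 days

Differences from BH-01: to BH-02 (Δx, Δy, Δh) = (35, -90, -0.09); to BH-03 = (150, -160, +0.07).
Solve a·Δx + b·Δy = Δh: det = 35·(-160) − 150·(-90) = 7900.
∂h/∂x = [(-0.09)·(-160) − (+0.07)·(-90)] / 7900 = +0.002620
∂h/∂y = [35·(+0.07) − 150·(-0.09)] / 7900 = +0.002019
|∇h| = √(0.002620² + 0.002019²) = 0.003308
Seepage velocity v = K·i/n = 180.0 × 0.003308 / 0.26 = 2.29 m/day.
t = 200 / 2.29 = 87.34 days.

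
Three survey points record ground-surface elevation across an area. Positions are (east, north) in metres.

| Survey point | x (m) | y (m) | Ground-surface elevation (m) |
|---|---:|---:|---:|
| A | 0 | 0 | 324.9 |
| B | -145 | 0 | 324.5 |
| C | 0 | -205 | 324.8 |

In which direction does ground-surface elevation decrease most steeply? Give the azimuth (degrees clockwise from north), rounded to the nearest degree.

260°

∂z/∂x = (324.5 − 324.9) / (-145 − 0) = +0.002759
∂z/∂y = (324.8 − 324.9) / (-205 − 0) = +0.0004878
Steepest decrease is along −∇f: components (-0.002759 E, -0.0004878 N).
Azimuth = atan2(-0.002759, -0.0004878) = 260.0° ≈ 260°.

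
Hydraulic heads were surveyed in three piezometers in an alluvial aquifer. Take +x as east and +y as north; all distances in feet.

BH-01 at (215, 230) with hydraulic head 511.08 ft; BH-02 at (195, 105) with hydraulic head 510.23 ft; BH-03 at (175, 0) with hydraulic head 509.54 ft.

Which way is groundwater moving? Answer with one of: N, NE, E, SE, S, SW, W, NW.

Three-point gradient (reference BH-01): Δ to BH-02 = (-20, -125, -0.85), Δ to BH-03 = (-40, -230, -1.54).
∂h/∂x = -0.007500, ∂h/∂y = +0.008000 (det = -400).
Flow = −∇h = (+0.007500 east, -0.008000 north), which points southeast.

SE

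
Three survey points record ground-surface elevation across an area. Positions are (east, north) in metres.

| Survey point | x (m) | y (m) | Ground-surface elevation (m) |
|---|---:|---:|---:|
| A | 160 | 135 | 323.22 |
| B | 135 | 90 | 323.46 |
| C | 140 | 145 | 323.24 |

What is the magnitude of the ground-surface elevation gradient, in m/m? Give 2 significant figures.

0.0047 m/m

Differences from A: to B (Δx, Δy, Δh) = (-25, -45, +0.24); to C = (-20, 10, +0.02).
Solve a·Δx + b·Δy = Δz: det = (-25)·10 − (-20)·(-45) = -1150.
∂z/∂x = [(+0.24)·10 − (+0.02)·(-45)] / -1150 = -0.002870
∂z/∂y = [(-25)·(+0.02) − (-20)·(+0.24)] / -1150 = -0.003739
|∇f| = √(-0.002870² + -0.003739²) = 0.004713 m/m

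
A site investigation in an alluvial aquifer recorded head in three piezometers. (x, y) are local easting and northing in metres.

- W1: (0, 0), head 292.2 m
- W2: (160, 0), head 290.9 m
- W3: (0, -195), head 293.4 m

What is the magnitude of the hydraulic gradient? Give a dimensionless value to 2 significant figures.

∂h/∂x = (290.9 − 292.2) / (160 − 0) = -0.008125
∂h/∂y = (293.4 − 292.2) / (-195 − 0) = -0.006154
|∇h| = √(-0.008125² + -0.006154²) = 0.01019

0.010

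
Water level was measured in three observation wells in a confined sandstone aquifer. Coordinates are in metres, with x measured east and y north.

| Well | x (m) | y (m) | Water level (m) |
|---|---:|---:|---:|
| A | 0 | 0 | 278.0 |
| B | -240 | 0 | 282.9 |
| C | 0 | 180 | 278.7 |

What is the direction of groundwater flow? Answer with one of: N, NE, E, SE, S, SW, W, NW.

∂h/∂x = (282.9 − 278.0) / (-240 − 0) = -0.02042
∂h/∂y = (278.7 − 278.0) / (180 − 0) = +0.003889
Flow = −∇h = (+0.02042 east, -0.003889 north), which points east.

E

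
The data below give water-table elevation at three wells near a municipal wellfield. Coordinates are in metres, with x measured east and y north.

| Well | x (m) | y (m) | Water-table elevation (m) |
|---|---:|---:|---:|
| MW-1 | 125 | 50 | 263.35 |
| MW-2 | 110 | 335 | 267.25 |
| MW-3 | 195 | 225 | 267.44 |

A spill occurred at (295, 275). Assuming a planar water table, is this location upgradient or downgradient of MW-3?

upgradient

Differences from MW-1: to MW-2 (Δx, Δy, Δh) = (-15, 285, +3.90); to MW-3 = (70, 175, +4.09).
Solve a·Δx + b·Δy = Δh: det = (-15)·175 − 70·285 = -22575.
∂h/∂x = [(+3.90)·175 − (+4.09)·285] / -22575 = +0.02140
∂h/∂y = [(-15)·(+4.09) − 70·(+3.90)] / -22575 = +0.01481
Head at (295, 275) = 263.35 + (+0.02140)·(170) + (+0.01481)·(225) = 270.32 m.
That is higher than the 267.44 m at MW-3, so the point is upgradient.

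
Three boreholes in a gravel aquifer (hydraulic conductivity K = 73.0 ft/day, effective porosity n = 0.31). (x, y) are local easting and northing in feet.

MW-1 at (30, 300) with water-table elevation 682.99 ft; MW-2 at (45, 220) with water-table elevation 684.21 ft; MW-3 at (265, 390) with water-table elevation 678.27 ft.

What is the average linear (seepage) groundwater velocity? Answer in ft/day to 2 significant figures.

5.2 ft/day

Taking MW-1 as reference: MW-2−MW-1 = (15, -80, +1.22); MW-3−MW-1 = (235, 90, -4.72).
Determinant of the coordinate differences = 15·90 − 235·(-80) = 20150.
∂h/∂x = [(+1.22)·90 − (-4.72)·(-80)] / 20150 = -0.01329
∂h/∂y = [15·(-4.72) − 235·(+1.22)] / 20150 = -0.01774
|∇h| = √(-0.01329² + -0.01774²) = 0.02217
Seepage velocity v = K·i/n = 73.0 × 0.02217 / 0.31 = 5.221 ft/day.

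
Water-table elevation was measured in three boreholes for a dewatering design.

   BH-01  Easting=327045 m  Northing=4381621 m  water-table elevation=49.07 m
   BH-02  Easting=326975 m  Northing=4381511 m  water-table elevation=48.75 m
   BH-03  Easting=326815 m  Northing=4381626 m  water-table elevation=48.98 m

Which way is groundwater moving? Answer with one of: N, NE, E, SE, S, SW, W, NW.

Three-point gradient (reference BH-01): Δ to BH-02 = (-70, -110, -0.32), Δ to BH-03 = (-230, 5, -0.09).
∂h/∂x = +0.0004483, ∂h/∂y = +0.002624 (det = -25650).
Flow = −∇h = (-0.0004483 east, -0.002624 north), which points south.

S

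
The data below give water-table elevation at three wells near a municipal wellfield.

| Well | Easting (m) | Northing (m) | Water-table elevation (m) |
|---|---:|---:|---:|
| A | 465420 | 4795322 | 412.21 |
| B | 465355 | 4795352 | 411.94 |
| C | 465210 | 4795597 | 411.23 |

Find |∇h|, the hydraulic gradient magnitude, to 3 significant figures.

0.00392

Differences from A: to B (Δx, Δy, Δh) = (-65, 30, -0.27); to C = (-210, 275, -0.98).
Solve a·Δx + b·Δy = Δh: det = (-65)·275 − (-210)·30 = -11575.
∂h/∂x = [(-0.27)·275 − (-0.98)·30] / -11575 = +0.003875
∂h/∂y = [(-65)·(-0.98) − (-210)·(-0.27)] / -11575 = -0.0006048
|∇h| = √(0.003875² + -0.0006048²) = 0.003922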